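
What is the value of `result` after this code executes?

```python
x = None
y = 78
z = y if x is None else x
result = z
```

x = None; y = 78; z = 78; result = 78

78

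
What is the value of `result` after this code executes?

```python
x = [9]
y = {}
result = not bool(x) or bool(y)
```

x = [9]; y = {}; result = False

False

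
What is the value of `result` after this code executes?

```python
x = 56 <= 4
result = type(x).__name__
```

x is bool; result = 'bool'

'bool'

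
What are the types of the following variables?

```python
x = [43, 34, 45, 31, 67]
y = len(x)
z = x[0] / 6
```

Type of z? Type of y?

int / int = float; len() returns int

float, int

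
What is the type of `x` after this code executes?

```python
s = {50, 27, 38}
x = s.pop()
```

Popping from set[int] returns int

int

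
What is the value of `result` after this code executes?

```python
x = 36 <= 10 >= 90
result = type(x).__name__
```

x is bool; result = 'bool'

'bool'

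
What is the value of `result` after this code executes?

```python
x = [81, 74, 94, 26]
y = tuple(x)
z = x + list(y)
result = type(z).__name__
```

x is list; y is tuple; z is list; result = 'list'

'list'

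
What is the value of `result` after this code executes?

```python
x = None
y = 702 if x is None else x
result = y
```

x = None; y = 702; result = 702

702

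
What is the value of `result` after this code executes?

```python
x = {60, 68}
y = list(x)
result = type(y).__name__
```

x is set; y is list; result = 'list'

'list'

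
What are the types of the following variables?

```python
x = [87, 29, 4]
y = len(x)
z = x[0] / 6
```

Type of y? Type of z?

len() returns int; int / int = float

int, float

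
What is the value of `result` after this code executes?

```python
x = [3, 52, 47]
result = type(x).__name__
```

x is list; result = 'list'

'list'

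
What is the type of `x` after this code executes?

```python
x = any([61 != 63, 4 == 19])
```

any() returns bool

bool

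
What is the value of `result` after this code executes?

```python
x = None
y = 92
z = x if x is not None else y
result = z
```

x = None; y = 92; z = 92; result = 92

92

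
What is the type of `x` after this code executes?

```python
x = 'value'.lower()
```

str.lower() returns str

str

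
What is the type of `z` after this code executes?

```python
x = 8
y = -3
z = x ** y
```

int ** negative = float

float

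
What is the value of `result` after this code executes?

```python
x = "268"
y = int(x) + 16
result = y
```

x = '268'; y = 284; result = 284

284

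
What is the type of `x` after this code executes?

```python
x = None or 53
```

'or' with None returns the other truthy value

int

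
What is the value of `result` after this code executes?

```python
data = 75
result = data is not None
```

data = 75; result = True

True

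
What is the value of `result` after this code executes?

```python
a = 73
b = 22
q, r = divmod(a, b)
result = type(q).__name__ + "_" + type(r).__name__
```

a is int; b is int; q is int; r is int; result = 'int_int'

'int_int'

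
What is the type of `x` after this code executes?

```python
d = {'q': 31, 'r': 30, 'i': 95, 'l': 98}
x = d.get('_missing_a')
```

dict.get() returns None when key not found

NoneType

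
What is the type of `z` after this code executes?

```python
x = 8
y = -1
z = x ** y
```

int ** negative = float

float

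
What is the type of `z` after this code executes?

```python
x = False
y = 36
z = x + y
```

bool + int = int (bool is subclass of int)

int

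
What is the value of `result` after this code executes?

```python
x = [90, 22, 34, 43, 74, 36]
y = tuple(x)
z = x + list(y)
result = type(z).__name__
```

x is list; y is tuple; z is list; result = 'list'

'list'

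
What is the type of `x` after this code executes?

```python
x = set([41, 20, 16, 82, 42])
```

set() constructor returns set

set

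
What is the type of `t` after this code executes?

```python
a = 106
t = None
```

None has type NoneType

NoneType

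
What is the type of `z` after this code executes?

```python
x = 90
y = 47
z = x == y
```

Equality comparison returns bool

bool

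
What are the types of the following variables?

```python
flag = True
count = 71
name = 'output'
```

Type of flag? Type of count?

flag is assigned the constant True, which has type bool; count is assigned a bare integer (no decimal point), so it is an int

bool, int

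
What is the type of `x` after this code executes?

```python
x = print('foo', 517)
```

print() returns None

NoneType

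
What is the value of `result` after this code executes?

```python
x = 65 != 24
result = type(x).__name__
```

x is bool; result = 'bool'

'bool'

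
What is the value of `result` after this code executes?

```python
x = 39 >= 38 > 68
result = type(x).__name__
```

x is bool; result = 'bool'

'bool'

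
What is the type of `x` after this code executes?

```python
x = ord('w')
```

ord() returns int (code point)

int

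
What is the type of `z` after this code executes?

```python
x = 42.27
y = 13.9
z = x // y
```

float // float = float

float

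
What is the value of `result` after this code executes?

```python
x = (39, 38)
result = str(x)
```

x = (39, 38); result = '(39, 38)'

'(39, 38)'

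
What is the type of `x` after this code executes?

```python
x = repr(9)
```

repr() returns str

str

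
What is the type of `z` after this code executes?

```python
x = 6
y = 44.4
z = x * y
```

int * float = float

float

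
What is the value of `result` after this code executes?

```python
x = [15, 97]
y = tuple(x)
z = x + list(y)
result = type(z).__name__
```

x is list; y is tuple; z is list; result = 'list'

'list'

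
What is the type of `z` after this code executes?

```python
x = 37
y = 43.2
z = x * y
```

int * float = float

float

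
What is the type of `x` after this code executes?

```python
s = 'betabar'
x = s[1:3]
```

Slicing a str returns str

str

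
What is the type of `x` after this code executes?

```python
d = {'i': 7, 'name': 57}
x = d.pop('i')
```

dict.pop() returns the value

int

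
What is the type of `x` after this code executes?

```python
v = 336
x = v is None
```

'is' comparison returns bool

bool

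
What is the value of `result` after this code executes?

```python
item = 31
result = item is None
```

item = 31; result = False

False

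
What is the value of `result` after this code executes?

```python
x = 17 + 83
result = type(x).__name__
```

x is int; result = 'int'

'int'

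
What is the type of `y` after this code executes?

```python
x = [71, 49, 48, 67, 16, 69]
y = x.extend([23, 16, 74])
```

list.extend() returns None

NoneType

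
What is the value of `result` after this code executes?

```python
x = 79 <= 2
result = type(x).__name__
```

x is bool; result = 'bool'

'bool'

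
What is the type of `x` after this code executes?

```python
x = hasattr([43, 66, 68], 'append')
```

hasattr() returns bool

bool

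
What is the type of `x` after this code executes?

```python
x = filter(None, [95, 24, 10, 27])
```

filter() returns a filter object

filter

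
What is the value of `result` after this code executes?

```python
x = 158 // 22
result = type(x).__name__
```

x is int; result = 'int'

'int'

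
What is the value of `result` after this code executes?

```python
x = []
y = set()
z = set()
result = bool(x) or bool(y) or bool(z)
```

x = []; y = set(); z = set(); result = False

False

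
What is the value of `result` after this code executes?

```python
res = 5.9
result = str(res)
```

res = 5.9; result = '5.9'

'5.9'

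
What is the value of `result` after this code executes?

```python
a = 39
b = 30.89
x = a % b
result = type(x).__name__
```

a is int; b is float; x is float; result = 'float'

'float'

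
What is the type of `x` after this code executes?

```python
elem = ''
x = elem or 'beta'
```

'or' returns first truthy value (str)

str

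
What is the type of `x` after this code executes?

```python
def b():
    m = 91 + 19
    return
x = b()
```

Bare return returns None

NoneType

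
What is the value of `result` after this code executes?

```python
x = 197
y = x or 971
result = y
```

x = 197; y = 197; result = 197

197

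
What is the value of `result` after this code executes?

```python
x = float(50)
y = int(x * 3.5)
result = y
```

x = 50.0; y = 175; result = 175

175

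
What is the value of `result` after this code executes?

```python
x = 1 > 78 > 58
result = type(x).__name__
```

x is bool; result = 'bool'

'bool'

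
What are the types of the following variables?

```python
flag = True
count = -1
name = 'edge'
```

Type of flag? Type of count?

flag is assigned the constant True, which has type bool; count is assigned a bare integer (no decimal point), so it is an int

bool, int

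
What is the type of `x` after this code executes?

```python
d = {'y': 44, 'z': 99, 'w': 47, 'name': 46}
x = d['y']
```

Accessing dict[str, int] with str key returns int

int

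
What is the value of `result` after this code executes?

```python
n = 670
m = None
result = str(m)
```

n = 670; m = None; result = 'None'

'None'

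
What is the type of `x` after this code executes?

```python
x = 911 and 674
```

'and' with truthy values returns last operand (int)

int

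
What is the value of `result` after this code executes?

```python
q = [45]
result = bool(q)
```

q = [45]; result = True

True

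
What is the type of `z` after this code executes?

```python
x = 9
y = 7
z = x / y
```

int / int = float

float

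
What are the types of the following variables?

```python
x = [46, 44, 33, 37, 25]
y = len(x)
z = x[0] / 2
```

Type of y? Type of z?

len() returns int; int / int = float

int, float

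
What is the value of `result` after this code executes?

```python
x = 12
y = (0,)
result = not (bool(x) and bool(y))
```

x = 12; y = (0,); result = False

False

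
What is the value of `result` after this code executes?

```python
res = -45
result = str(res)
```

res = -45; result = '-45'

'-45'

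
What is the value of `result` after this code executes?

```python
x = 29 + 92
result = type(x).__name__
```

x is int; result = 'int'

'int'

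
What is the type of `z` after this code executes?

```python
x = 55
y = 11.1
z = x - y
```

int - float = float

float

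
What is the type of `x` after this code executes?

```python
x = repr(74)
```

repr() returns str

str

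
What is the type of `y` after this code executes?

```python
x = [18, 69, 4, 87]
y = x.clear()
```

list.clear() returns None

NoneType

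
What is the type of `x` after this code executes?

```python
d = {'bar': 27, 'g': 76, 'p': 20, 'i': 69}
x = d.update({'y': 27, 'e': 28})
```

dict.update() returns None

NoneType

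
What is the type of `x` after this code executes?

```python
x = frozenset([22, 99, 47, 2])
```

frozenset() returns frozenset

frozenset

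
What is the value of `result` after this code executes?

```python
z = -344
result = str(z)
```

z = -344; result = '-344'

'-344'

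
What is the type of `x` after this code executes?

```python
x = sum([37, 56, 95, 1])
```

sum() of ints returns int

int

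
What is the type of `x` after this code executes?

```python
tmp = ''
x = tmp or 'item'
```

'or' returns first truthy value (str)

str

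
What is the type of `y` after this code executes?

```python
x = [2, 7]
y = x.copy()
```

list.copy() returns list

list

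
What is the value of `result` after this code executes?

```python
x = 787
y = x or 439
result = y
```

x = 787; y = 787; result = 787

787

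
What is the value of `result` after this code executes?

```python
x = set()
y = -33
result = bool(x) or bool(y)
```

x = set(); y = -33; result = True

True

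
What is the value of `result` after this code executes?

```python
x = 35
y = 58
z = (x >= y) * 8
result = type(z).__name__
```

x is int; y is int; z is int; result = 'int'

'int'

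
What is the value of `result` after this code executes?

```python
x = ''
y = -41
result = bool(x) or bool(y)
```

x = ''; y = -41; result = True

True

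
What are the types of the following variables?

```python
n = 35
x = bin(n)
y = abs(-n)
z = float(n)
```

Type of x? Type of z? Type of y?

bin() returns str; float() returns float; abs() of int returns int

str, float, int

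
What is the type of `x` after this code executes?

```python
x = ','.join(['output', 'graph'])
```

str.join() returns str

str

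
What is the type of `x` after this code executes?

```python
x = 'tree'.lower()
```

str.lower() returns str

str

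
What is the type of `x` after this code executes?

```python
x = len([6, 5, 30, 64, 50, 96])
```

len() always returns int

int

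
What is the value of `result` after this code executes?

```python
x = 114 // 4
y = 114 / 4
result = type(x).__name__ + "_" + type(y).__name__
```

x is int; y is float; result = 'int_float'

'int_float'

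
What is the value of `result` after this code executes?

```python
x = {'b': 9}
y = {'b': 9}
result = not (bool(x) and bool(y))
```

x = {'b': 9}; y = {'b': 9}; result = False

False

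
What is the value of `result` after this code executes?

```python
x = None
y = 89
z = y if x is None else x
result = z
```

x = None; y = 89; z = 89; result = 89

89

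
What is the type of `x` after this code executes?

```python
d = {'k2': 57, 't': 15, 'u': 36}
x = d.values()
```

.values() returns dict_values view

dict_values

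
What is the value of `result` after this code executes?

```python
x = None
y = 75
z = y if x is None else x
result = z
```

x = None; y = 75; z = 75; result = 75

75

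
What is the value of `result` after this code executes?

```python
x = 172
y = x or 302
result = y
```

x = 172; y = 172; result = 172

172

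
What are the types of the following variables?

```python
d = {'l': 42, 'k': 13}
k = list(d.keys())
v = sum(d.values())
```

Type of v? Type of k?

sum of ints is int; list() converts to list

int, list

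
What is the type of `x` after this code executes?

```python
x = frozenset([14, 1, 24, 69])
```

frozenset() returns frozenset

frozenset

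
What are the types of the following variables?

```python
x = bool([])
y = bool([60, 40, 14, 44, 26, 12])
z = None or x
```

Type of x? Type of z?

bool() returns bool; None or bool returns the bool

bool, bool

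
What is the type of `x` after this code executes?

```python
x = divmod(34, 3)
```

divmod() returns tuple of (quotient, remainder)

tuple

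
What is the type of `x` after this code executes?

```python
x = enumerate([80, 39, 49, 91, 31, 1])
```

enumerate() returns an enumerate object

enumerate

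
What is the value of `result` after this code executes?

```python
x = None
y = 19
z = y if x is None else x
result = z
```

x = None; y = 19; z = 19; result = 19

19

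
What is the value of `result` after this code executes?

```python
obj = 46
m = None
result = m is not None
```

obj = 46; m = None; result = False

False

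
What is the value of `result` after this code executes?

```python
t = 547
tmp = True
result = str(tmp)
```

t = 547; tmp = True; result = 'True'

'True'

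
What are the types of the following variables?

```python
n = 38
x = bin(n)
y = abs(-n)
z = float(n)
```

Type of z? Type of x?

float() returns float; bin() returns str

float, str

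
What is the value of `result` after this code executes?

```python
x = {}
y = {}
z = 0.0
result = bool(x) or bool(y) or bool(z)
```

x = {}; y = {}; z = 0.0; result = False

False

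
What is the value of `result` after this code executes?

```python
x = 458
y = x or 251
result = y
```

x = 458; y = 458; result = 458

458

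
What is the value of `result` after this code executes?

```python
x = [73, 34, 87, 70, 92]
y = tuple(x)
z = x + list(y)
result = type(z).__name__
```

x is list; y is tuple; z is list; result = 'list'

'list'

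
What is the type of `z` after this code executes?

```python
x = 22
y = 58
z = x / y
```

int / int = float

float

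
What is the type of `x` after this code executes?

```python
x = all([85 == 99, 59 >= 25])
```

all() returns bool

bool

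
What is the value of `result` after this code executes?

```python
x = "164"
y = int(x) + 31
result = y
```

x = '164'; y = 195; result = 195

195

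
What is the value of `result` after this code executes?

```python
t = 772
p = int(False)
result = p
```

t = 772; p = 0; result = 0

0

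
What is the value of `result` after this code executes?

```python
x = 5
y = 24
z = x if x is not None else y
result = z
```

x = 5; y = 24; z = 5; result = 5

5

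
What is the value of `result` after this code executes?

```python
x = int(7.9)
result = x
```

x = 7; result = 7

7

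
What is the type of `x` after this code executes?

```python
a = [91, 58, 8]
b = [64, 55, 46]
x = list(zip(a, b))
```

list(zip()) returns a list of tuples

list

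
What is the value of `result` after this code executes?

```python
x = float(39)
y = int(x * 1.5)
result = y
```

x = 39.0; y = 58; result = 58

58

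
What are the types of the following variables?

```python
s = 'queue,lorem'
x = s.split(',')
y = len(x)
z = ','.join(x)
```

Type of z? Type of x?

str.join() returns str; str.split() returns list

str, list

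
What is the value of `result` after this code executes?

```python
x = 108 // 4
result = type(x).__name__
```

x is int; result = 'int'

'int'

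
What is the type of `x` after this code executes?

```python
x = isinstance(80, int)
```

isinstance() returns bool

bool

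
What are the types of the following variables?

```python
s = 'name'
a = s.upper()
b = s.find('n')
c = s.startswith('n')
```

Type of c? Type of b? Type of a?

startswith() returns bool; find() returns int; upper() returns str

bool, int, str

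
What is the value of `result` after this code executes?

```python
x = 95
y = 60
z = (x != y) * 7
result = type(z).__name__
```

x is int; y is int; z is int; result = 'int'

'int'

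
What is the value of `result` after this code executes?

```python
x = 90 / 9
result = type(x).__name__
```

x is float; result = 'float'

'float'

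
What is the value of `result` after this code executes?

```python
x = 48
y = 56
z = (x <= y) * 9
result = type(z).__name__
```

x is int; y is int; z is int; result = 'int'

'int'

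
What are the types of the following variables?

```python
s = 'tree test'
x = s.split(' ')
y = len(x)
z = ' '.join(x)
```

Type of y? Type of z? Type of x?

len() returns int; str.join() returns str; str.split() returns list

int, str, list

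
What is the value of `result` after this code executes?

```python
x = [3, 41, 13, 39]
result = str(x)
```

x = [3, 41, 13, 39]; result = '[3, 41, 13, 39]'

'[3, 41, 13, 39]'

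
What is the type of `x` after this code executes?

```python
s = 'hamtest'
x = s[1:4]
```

Slicing a str returns str

str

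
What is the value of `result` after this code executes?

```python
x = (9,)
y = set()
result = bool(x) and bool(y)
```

x = (9,); y = set(); result = False

False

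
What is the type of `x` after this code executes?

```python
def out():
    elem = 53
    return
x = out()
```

Bare return returns None

NoneType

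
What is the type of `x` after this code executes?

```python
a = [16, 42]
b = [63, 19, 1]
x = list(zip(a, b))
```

list(zip()) returns a list of tuples

list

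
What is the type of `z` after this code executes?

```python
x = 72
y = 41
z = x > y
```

Comparison returns bool

bool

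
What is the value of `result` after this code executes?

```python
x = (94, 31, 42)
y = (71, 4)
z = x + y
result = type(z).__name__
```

x is tuple; y is tuple; z is tuple; result = 'tuple'

'tuple'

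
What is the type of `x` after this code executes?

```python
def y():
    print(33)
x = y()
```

Function without return returns None

NoneType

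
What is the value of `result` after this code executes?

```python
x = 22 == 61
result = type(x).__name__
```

x is bool; result = 'bool'

'bool'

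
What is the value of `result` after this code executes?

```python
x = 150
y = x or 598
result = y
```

x = 150; y = 150; result = 150

150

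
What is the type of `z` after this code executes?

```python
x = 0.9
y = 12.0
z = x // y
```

float // float = float

float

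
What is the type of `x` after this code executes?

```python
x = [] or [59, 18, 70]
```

'or' returns first truthy value (list)

list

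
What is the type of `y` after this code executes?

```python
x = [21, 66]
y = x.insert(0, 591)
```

list.insert() returns None

NoneType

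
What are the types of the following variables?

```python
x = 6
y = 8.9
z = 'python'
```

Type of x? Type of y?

x is assigned a bare integer (no decimal point), so it is an int; y is assigned a number with a decimal point, so it is a float

int, float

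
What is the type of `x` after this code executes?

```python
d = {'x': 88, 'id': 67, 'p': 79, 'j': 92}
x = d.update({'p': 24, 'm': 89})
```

dict.update() returns None

NoneType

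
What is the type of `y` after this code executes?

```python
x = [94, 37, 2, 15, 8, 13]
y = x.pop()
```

list.pop() returns the popped element

int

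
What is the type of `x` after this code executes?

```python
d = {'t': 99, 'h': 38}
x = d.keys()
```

.keys() returns dict_keys view

dict_keys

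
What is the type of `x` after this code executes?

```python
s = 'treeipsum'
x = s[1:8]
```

Slicing a str returns str

str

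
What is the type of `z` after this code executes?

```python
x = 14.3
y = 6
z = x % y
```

float % int = float

float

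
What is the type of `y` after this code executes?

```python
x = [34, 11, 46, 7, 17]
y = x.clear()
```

list.clear() returns None

NoneType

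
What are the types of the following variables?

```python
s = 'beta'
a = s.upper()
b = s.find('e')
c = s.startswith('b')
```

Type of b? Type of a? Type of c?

find() returns int; upper() returns str; startswith() returns bool

int, str, bool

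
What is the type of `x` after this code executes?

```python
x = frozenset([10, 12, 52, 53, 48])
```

frozenset() returns frozenset

frozenset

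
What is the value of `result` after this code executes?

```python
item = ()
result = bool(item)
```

item = (); result = False

False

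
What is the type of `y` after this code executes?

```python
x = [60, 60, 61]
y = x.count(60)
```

list.count() returns int

int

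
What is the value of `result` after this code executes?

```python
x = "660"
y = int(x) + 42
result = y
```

x = '660'; y = 702; result = 702

702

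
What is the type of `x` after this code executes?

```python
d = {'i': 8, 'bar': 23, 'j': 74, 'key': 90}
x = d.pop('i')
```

dict.pop() returns the value

int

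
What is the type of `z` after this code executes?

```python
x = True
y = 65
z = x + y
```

bool + int = int (bool is subclass of int)

int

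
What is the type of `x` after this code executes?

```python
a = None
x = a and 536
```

'and' returns first falsy value (None)

NoneType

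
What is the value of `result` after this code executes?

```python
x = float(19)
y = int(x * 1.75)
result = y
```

x = 19.0; y = 33; result = 33

33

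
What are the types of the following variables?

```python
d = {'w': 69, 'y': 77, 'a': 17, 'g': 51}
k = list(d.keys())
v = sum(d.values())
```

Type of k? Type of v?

list() converts to list; sum of ints is int

list, int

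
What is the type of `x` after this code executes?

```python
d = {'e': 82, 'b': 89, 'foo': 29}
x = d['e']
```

Accessing dict[str, int] with str key returns int

int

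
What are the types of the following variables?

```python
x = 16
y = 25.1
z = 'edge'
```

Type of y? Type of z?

y is assigned a number with a decimal point, so it is a float; z is assigned a quoted string literal, so it is a str

float, str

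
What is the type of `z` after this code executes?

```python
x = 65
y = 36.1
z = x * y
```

int * float = float

float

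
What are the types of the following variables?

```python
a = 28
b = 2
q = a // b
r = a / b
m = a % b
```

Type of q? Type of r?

// returns int; / returns float

int, float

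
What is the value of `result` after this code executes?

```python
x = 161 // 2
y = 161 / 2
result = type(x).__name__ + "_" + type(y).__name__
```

x is int; y is float; result = 'int_float'

'int_float'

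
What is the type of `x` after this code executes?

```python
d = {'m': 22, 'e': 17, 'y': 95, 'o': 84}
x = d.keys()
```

.keys() returns dict_keys view

dict_keys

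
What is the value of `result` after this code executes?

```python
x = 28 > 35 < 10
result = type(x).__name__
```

x is bool; result = 'bool'

'bool'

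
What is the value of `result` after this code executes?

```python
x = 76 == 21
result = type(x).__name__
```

x is bool; result = 'bool'

'bool'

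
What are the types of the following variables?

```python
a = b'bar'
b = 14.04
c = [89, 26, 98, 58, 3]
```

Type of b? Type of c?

b is assigned a number with a decimal point, so it is a float; c is assigned a list literal (square brackets)

float, list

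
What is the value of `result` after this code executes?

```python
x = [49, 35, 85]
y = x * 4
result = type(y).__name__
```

x is list; y is list; result = 'list'

'list'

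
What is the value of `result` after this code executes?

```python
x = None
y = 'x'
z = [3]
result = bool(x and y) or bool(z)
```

x = None; y = 'x'; z = [3]; result = True

True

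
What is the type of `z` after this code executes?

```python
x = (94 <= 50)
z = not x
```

'not' returns bool

bool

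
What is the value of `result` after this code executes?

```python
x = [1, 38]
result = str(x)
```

x = [1, 38]; result = '[1, 38]'

'[1, 38]'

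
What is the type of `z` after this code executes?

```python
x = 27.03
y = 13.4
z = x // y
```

float // float = float

float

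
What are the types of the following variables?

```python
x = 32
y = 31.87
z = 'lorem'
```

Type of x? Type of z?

x is assigned a bare integer (no decimal point), so it is an int; z is assigned a quoted string literal, so it is a str

int, str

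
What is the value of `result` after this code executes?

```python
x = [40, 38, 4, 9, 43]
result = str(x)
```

x = [40, 38, 4, 9, 43]; result = '[40, 38, 4, 9, 43]'

'[40, 38, 4, 9, 43]'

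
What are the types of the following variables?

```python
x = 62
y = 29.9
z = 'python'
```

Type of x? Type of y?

x is assigned a bare integer (no decimal point), so it is an int; y is assigned a number with a decimal point, so it is a float

int, float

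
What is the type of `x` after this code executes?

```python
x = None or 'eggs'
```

'or' with None returns the other truthy value (str)

str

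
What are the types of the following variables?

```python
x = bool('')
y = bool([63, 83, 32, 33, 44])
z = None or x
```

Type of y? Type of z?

bool() returns bool; None or bool returns the bool

bool, bool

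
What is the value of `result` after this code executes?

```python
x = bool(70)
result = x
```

x = True; result = True

True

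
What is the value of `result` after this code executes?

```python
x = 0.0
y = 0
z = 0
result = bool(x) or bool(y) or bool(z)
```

x = 0.0; y = 0; z = 0; result = False

False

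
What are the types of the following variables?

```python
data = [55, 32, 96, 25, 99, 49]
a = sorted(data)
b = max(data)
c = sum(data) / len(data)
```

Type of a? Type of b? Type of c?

sorted() returns list; max of ints returns int; int / int = float

list, int, float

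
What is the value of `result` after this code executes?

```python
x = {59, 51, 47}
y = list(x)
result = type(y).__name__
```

x is set; y is list; result = 'list'

'list'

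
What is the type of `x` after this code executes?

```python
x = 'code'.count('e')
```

str.count() returns int

int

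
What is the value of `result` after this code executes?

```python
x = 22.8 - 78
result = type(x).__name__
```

x is float; result = 'float'

'float'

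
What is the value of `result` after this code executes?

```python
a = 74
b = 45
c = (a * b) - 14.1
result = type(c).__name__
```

a is int; b is int; c is float; result = 'float'

'float'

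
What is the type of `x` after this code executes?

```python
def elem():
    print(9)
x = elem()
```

Function without return returns None

NoneType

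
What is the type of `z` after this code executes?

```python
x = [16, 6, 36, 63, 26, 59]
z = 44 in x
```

'in' operator returns bool

bool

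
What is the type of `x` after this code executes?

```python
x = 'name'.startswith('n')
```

str.startswith() returns bool

bool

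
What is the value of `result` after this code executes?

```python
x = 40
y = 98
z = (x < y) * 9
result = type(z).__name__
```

x is int; y is int; z is int; result = 'int'

'int'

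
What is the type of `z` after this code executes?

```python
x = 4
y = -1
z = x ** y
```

int ** negative = float

float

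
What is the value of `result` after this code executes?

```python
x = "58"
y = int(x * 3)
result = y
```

x = '58'; y = 585858; result = 585858

585858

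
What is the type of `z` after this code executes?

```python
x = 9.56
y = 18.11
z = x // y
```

float // float = float

float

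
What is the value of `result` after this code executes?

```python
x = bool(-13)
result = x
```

x = True; result = True

True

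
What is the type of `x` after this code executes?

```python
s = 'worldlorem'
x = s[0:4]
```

Slicing a str returns str

str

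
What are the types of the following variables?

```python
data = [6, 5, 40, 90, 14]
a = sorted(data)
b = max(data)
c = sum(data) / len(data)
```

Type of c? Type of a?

int / int = float; sorted() returns list

float, list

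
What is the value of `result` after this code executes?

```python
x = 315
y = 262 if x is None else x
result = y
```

x = 315; y = 315; result = 315

315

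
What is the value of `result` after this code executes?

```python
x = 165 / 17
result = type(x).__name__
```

x is float; result = 'float'

'float'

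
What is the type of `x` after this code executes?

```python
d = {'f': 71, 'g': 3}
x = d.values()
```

.values() returns dict_values view

dict_values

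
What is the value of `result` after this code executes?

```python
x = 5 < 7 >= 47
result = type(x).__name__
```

x is bool; result = 'bool'

'bool'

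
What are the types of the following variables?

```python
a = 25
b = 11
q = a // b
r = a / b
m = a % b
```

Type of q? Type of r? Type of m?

// returns int; / returns float; % of ints returns int

int, float, int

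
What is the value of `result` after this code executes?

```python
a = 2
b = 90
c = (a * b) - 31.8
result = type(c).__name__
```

a is int; b is int; c is float; result = 'float'

'float'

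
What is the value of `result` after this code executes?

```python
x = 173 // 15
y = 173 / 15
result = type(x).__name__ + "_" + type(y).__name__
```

x is int; y is float; result = 'int_float'

'int_float'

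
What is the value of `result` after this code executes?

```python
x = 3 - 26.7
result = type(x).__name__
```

x is float; result = 'float'

'float'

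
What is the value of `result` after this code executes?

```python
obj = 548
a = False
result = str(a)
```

obj = 548; a = False; result = 'False'

'False'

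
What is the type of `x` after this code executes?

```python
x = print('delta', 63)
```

print() returns None

NoneType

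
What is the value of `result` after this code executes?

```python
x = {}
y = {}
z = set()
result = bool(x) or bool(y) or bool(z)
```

x = {}; y = {}; z = set(); result = False

False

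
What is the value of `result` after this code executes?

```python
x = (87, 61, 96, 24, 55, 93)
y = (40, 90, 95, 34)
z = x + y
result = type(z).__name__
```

x is tuple; y is tuple; z is tuple; result = 'tuple'

'tuple'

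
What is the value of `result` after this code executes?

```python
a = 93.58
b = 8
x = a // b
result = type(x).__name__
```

a is float; b is int; x is float; result = 'float'

'float'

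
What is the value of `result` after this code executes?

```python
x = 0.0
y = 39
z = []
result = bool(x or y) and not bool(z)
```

x = 0.0; y = 39; z = []; result = True

True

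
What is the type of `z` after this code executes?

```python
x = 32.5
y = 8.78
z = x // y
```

float // float = float

float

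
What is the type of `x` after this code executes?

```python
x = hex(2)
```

hex() returns str representation

str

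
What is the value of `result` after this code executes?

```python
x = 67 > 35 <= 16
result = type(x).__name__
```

x is bool; result = 'bool'

'bool'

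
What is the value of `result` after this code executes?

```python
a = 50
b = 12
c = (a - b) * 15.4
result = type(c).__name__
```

a is int; b is int; c is float; result = 'float'

'float'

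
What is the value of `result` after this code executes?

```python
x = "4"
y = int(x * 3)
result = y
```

x = '4'; y = 444; result = 444

444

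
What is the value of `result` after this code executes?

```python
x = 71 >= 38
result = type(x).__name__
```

x is bool; result = 'bool'

'bool'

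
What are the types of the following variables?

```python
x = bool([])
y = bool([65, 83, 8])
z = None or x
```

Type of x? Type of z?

bool() returns bool; None or bool returns the bool

bool, bool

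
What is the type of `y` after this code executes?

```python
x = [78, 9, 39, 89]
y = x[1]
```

Indexing list[int] returns int

int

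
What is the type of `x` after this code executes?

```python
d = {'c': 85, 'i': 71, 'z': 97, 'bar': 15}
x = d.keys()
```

.keys() returns dict_keys view

dict_keys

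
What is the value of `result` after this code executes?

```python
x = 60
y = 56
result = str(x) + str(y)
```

x = 60; y = 56; result = '6056'

'6056'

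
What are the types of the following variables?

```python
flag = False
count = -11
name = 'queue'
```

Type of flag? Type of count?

flag is assigned the constant False, which has type bool; count is assigned a bare integer (no decimal point), so it is an int

bool, int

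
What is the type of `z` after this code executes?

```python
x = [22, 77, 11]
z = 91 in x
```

'in' operator returns bool

bool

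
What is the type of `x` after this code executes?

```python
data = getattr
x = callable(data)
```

callable() returns bool

bool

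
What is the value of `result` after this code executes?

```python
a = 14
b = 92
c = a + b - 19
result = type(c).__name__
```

a is int; b is int; c is int; result = 'int'

'int'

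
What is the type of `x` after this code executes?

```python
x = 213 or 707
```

'or' returns first truthy value (int)

int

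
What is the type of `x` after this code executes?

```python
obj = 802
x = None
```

None has type NoneType

NoneType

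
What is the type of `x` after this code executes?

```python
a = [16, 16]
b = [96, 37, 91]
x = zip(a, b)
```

zip() returns a zip object

zip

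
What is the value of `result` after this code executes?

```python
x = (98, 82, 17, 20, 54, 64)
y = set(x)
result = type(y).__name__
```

x is tuple; y is set; result = 'set'

'set'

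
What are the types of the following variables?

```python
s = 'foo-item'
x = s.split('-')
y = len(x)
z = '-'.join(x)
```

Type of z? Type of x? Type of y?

str.join() returns str; str.split() returns list; len() returns int

str, list, int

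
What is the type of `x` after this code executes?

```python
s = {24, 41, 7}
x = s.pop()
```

Popping from set[int] returns int

int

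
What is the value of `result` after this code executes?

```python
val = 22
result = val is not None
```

val = 22; result = True

True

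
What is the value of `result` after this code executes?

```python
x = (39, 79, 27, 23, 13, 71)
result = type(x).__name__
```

x is tuple; result = 'tuple'

'tuple'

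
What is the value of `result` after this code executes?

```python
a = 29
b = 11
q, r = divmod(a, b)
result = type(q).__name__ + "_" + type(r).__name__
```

a is int; b is int; q is int; r is int; result = 'int_int'

'int_int'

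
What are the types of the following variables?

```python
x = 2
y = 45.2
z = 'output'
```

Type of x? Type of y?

x is assigned a bare integer (no decimal point), so it is an int; y is assigned a number with a decimal point, so it is a float

int, float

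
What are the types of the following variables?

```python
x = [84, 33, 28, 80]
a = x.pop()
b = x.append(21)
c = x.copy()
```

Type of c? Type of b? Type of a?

copy() returns list; append() returns None; pop() returns element

list, NoneType, int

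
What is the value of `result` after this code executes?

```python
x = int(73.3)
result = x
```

x = 73; result = 73

73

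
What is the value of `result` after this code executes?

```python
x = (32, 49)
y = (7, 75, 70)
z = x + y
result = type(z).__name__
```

x is tuple; y is tuple; z is tuple; result = 'tuple'

'tuple'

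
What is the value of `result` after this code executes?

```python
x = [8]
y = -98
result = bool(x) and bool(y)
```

x = [8]; y = -98; result = True

True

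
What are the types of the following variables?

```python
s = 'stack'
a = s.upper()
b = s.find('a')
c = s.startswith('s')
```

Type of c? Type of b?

startswith() returns bool; find() returns int

bool, int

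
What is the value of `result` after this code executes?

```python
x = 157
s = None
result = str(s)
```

x = 157; s = None; result = 'None'

'None'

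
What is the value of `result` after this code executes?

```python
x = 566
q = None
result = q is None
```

x = 566; q = None; result = True

True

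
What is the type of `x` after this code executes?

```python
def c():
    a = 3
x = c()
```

Function without return returns None

NoneType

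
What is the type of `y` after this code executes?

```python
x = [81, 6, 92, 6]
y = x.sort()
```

list.sort() returns None (mutates in place)

NoneType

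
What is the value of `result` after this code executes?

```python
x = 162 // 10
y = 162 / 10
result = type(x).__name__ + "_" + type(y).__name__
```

x is int; y is float; result = 'int_float'

'int_float'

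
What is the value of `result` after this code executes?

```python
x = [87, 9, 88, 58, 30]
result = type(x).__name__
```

x is list; result = 'list'

'list'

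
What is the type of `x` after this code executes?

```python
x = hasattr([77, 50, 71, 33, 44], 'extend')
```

hasattr() returns bool

bool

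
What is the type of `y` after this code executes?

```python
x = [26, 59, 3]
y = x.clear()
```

list.clear() returns None

NoneType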